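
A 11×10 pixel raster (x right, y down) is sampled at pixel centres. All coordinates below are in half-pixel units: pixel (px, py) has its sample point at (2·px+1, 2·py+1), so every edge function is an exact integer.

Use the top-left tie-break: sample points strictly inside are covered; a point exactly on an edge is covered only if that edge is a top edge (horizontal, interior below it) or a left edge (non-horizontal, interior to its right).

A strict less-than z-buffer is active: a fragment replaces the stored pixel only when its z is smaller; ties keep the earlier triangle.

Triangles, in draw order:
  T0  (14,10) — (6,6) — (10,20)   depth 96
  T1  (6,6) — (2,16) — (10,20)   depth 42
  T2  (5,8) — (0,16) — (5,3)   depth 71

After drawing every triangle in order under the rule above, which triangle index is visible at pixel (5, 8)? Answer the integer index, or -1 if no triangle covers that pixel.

T0:
  2·area = 96  (B↔C swapped to make it positive)
  edge (14, 10)→(10, 20): d=(-4,10) right/bottom  bias=-1
  edge (10, 20)→(6, 6): d=(-4,-14) top-left  bias=+0
  edge (6, 6)→(14, 10): d=(8,4) right/bottom  bias=-1
    (3,3)@(7, 7): e=[82,10,4] → X
    (4,3)@(9, 7): e=[62,38,-4] → .
    (3,4)@(7, 9): e=[74,2,20] → X
    (4,4)@(9, 9): e=[54,30,12] → X
    (5,4)@(11, 9): e=[34,58,4] → X
    (6,4)@(13, 9): e=[14,86,-4] → .
    (3,5)@(7, 11): e=[66,-6,36] → .
    (4,5)@(9, 11): e=[46,22,28] → X
    (6,5)@(13, 11): e=[6,78,12] → X
    (7,5)@(15, 11): e=[-14,106,4] → .
    (4,6)@(9, 13): e=[38,14,44] → X
    (6,6)@(13, 13): e=[-2,70,28] → .
  covered (12 px):
    . . . . . . . . . . .
    . . . . . . . . . . .
    . . . . . . . . . . .
    . . . X . . . . . . .
    . . . X X X . . . . .
    . . . . X X X . . . .
    . . . . X X . . . . .
    . . . . X X . . . . .
    . . . . . X . . . . .
    . . . . . . . . . . .
T1:
  2·area = 96  (B↔C swapped to make it positive)
  edge (6, 6)→(10, 20): d=(4,14) right/bottom  bias=-1
  edge (10, 20)→(2, 16): d=(-8,-4) top-left  bias=+0
  edge (2, 16)→(6, 6): d=(4,-10) top-left  bias=+0
    (2,4)@(5, 9): e=[26,68,2] → X
    (3,4)@(7, 9): e=[-2,76,22] → .
    (2,5)@(5, 11): e=[34,52,10] → X
    (3,5)@(7, 11): e=[6,60,30] → X
    (4,5)@(9, 11): e=[-22,68,50] → .
    (2,6)@(5, 13): e=[42,36,18] → X
    (4,6)@(9, 13): e=[-14,52,58] → .
    (1,7)@(3, 15): e=[78,12,6] → X
    (4,7)@(9, 15): e=[-6,36,66] → .
    (1,8)@(3, 17): e=[86,-4,14] → .
    (2,8)@(5, 17): e=[58,4,34] → X
    (4,8)@(9, 17): e=[2,20,74] → X
  covered (12 px):
    . . . . . . . . . . .
    . . . . . . . . . . .
    . . . . . . . . . . .
    . . . . . . . . . . .
    . . X . . . . . . . .
    . . X X . . . . . . .
    . . X X . . . . . . .
    . X X X . . . . . . .
    . . X X X . . . . . .
    . . . . X . . . . . .
T2:
  2·area = 25
  edge (5, 8)→(0, 16): d=(-5,8) right/bottom  bias=-1
  edge (0, 16)→(5, 3): d=(5,-13) top-left  bias=+0
  edge (5, 3)→(5, 8): d=(0,5) right/bottom  bias=-1
    (2,0)@(5, 1): e=[35,-10,0] → .  [on edge]
    (2,1)@(5, 3): e=[25,0,0] → .  [on edge]
    (2,2)@(5, 5): e=[15,10,0] → .  [on edge]
    (2,3)@(5, 7): e=[5,20,0] → .  [on edge]
    (1,4)@(3, 9): e=[11,4,10] → X
    (2,4)@(5, 9): e=[-5,30,0] → .  [on edge]
    (1,5)@(3, 11): e=[1,14,10] → X
    (2,5)@(5, 11): e=[-15,40,0] → .  [on edge]
    (1,6)@(3, 13): e=[-9,24,10] → .
    (2,6)@(5, 13): e=[-25,50,0] → .  [on edge]
    (2,7)@(5, 15): e=[-35,60,0] → .  [on edge]
    (2,8)@(5, 17): e=[-45,70,0] → .  [on edge]
    (2,9)@(5, 19): e=[-55,80,0] → .  [on edge]
  covered (2 px):
    . . . . . . . . . . .
    . . . . . . . . . . .
    . . . . . . . . . . .
    . . . . . . . . . . .
    . X . . . . . . . . .
    . X . . . . . . . . .
    . . . . . . . . . . .
    . . . . . . . . . . .
    . . . . . . . . . . .
    . . . . . . . . . . .

Z-buffer (winner per pixel, '.' = empty):
  . . . . . . . . . . .
  . . . . . . . . . . .
  . . . . . . . . . . .
  . . . 0 . . . . . . .
  . 2 1 0 0 0 . . . . .
  . 2 1 1 0 0 0 . . . .
  . . 1 1 0 0 . . . . .
  . 1 1 1 0 0 . . . . .
  . . 1 1 1 0 . . . . .
  . . . . 1 . . . . . .

Final: 0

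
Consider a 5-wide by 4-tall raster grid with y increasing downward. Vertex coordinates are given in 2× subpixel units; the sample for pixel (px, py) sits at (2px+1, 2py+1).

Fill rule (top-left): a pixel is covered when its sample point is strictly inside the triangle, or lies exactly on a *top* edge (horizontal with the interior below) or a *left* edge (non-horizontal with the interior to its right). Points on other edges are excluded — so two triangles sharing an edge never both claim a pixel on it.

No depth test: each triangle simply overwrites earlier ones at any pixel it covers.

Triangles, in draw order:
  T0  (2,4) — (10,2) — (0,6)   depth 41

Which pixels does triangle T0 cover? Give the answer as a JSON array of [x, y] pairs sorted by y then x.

T0:
  2·area = 12
  edge (2, 4)→(10, 2): d=(8,-2) top-left  bias=+0
  edge (10, 2)→(0, 6): d=(-10,4) right/bottom  bias=-1
  edge (0, 6)→(2, 4): d=(2,-2) top-left  bias=+0
    (2,0)@(5, 1): e=[-18,30,0] → ·  [on edge]
    (1,1)@(3, 3): e=[-6,18,0] → ·  [on edge]
    (3,1)@(7, 3): e=[2,2,8] → █
    (4,1)@(9, 3): e=[6,-6,12] → ·
    (0,2)@(1, 5): e=[6,6,0] → █  [on edge]
    (1,2)@(3, 5): e=[10,-2,4] → ·
    (3,2)@(7, 5): e=[18,-18,12] → ·
    (0,3)@(1, 7): e=[22,-14,4] → ·
  covered (2 px):
    · · · · ·
    · · · █ ·
    █ · · · ·
    · · · · ·

Answer: [[3,1],[0,2]]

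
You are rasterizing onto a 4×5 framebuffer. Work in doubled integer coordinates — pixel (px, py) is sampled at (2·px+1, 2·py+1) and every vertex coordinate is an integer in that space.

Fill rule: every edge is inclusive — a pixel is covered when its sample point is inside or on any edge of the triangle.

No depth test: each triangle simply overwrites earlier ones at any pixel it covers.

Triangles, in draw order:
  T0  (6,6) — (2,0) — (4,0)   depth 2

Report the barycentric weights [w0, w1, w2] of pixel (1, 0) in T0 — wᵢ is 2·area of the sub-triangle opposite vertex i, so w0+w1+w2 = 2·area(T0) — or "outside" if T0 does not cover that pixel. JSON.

T0:
  2·area = 12
  edge (6, 6)→(2, 0): d=(-4,-6) inclusive
  edge (2, 0)→(4, 0): d=(2,0) inclusive
  edge (4, 0)→(6, 6): d=(2,6) inclusive
    (1,0)@(3, 1): e=[2,2,8] → #
    (2,0)@(5, 1): e=[14,2,-4] → ·
    (1,1)@(3, 3): e=[-6,6,12] → ·
    (2,1)@(5, 3): e=[6,6,0] → #  [on edge]
    (3,1)@(7, 3): e=[18,6,-12] → ·
    (2,2)@(5, 5): e=[-2,10,4] → ·
    (3,4)@(7, 9): e=[-6,18,0] → ·  [on edge]
  covered (2 px):
    · # · ·
    · · # ·
    · · · ·
    · · · ·
    · · · ·

Result: [2,8,2]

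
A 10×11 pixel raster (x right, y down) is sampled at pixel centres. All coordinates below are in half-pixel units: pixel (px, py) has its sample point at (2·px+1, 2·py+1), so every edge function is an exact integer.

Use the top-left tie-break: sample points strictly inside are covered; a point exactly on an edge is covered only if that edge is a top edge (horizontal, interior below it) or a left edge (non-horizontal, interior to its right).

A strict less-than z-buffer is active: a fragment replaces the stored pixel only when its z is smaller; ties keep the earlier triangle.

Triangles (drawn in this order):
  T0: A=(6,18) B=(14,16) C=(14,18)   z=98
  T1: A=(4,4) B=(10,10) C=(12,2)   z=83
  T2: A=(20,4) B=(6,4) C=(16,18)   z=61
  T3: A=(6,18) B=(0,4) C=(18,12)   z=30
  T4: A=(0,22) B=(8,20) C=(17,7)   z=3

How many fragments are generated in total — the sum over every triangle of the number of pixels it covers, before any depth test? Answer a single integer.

T0:
  2·area = 16
  edge (6, 18)→(14, 16): d=(8,-2) top-left  bias=+0
  edge (14, 16)→(14, 18): d=(0,2) right/bottom  bias=-1
  edge (14, 18)→(6, 18): d=(-8,0) right/bottom  bias=-1
    (5,8)@(11, 17): e=[2,6,8] → #
    (6,8)@(13, 17): e=[6,2,8] → #
    (7,8)@(15, 17): e=[10,-2,8] → ·
    (5,9)@(11, 19): e=[18,6,-8] → ·
    (6,9)@(13, 19): e=[22,2,-8] → ·
  covered (2 px):
    · · · · · · · · · ·
    · · · · · · · · · ·
    · · · · · · · · · ·
    · · · · · · · · · ·
    · · · · · · · · · ·
    · · · · · · · · · ·
    · · · · · · · · · ·
    · · · · · · · · · ·
    · · · · · # # · · ·
    · · · · · · · · · ·
    · · · · · · · · · ·
T1:
  2·area = 60  (B↔C swapped to make it positive)
  edge (4, 4)→(12, 2): d=(8,-2) top-left  bias=+0
  edge (12, 2)→(10, 10): d=(-2,8) right/bottom  bias=-1
  edge (10, 10)→(4, 4): d=(-6,-6) top-left  bias=+0
    (0,0)@(1, 1): e=[-30,90,0] → ·  [on edge]
    (1,1)@(3, 3): e=[-10,70,0] → ·  [on edge]
    (4,1)@(9, 3): e=[2,22,36] → #
    (5,1)@(11, 3): e=[6,6,48] → #
    (6,1)@(13, 3): e=[10,-10,60] → ·
    (2,2)@(5, 5): e=[10,50,0] → #  [on edge]
    (3,2)@(7, 5): e=[14,34,12] → #
    (6,2)@(13, 5): e=[26,-14,48] → ·
    (2,3)@(5, 7): e=[26,46,-12] → ·
    (3,3)@(7, 7): e=[30,30,0] → #  [on edge]
    (5,3)@(11, 7): e=[38,-2,24] → ·
    (3,4)@(7, 9): e=[46,26,-12] → ·
    (4,4)@(9, 9): e=[50,10,0] → #  [on edge]
    (5,5)@(11, 11): e=[70,-10,0] → ·  [on edge]
    (6,6)@(13, 13): e=[90,-30,0] → ·  [on edge]
    (7,7)@(15, 15): e=[110,-50,0] → ·  [on edge]
    (8,8)@(17, 17): e=[130,-70,0] → ·  [on edge]
    (9,9)@(19, 19): e=[150,-90,0] → ·  [on edge]
  covered (9 px):
    · · · · · · · · · ·
    · · · · # # · · · ·
    · · # # # # · · · ·
    · · · # # · · · · ·
    · · · · # · · · · ·
    · · · · · · · · · ·
    · · · · · · · · · ·
    · · · · · · · · · ·
    · · · · · · · · · ·
    · · · · · · · · · ·
    · · · · · · · · · ·
T2:
  2·area = 196  (B↔C swapped to make it positive)
  edge (20, 4)→(16, 18): d=(-4,14) right/bottom  bias=-1
  edge (16, 18)→(6, 4): d=(-10,-14) top-left  bias=+0
  edge (6, 4)→(20, 4): d=(14,0) top-left  bias=+0
    (3,2)@(7, 5): e=[178,4,14] → #
    (4,2)@(9, 5): e=[150,32,14] → #
    (5,2)@(11, 5): e=[122,60,14] → #
    (6,2)@(13, 5): e=[94,88,14] → #
    (7,2)@(15, 5): e=[66,116,14] → #
    (8,2)@(17, 5): e=[38,144,14] → #
    (9,2)@(19, 5): e=[10,172,14] → #
    (3,3)@(7, 7): e=[170,-16,42] → ·
    (4,3)@(9, 7): e=[142,12,42] → #
    (4,4)@(9, 9): e=[134,-8,70] → ·
    (5,4)@(11, 9): e=[106,20,70] → #
    (9,4)@(19, 9): e=[-6,132,70] → ·
    (5,5)@(11, 11): e=[98,0,98] → #  [on edge]
  covered (25 px):
    · · · · · · · · · ·
    · · · · · · · · · ·
    · · · # # # # # # #
    · · · · # # # # # #
    · · · · · # # # # ·
    · · · · · # # # # ·
    · · · · · · # # # ·
    · · · · · · · # · ·
    · · · · · · · · · ·
    · · · · · · · · · ·
    · · · · · · · · · ·
T3:
  2·area = 204
  edge (6, 18)→(0, 4): d=(-6,-14) top-left  bias=+0
  edge (0, 4)→(18, 12): d=(18,8) right/bottom  bias=-1
  edge (18, 12)→(6, 18): d=(-12,6) right/bottom  bias=-1
    (0,2)@(1, 5): e=[8,10,186] → #
    (1,2)@(3, 5): e=[36,-6,174] → ·
    (0,3)@(1, 7): e=[-4,46,162] → ·
    (1,3)@(3, 7): e=[24,30,150] → #
    (2,3)@(5, 7): e=[52,14,138] → #
    (3,3)@(7, 7): e=[80,-2,126] → ·
    (1,4)@(3, 9): e=[12,66,126] → #
    (3,4)@(7, 9): e=[68,34,102] → #
    (4,4)@(9, 9): e=[96,18,90] → #
    (5,4)@(11, 9): e=[124,2,78] → #
    (6,4)@(13, 9): e=[152,-14,66] → ·
    (1,5)@(3, 11): e=[0,102,102] → #  [on edge]
  covered (26 px):
    · · · · · · · · · ·
    · · · · · · · · · ·
    # · · · · · · · · ·
    · # # · · · · · · ·
    · # # # # # · · · ·
    · # # # # # # # · ·
    · · # # # # # # · ·
    · · # # # # · · · ·
    · · · # · · · · · ·
    · · · · · · · · · ·
    · · · · · · · · · ·
T4:
  2·area = 86  (B↔C swapped to make it positive)
  edge (0, 22)→(17, 7): d=(17,-15) top-left  bias=+0
  edge (17, 7)→(8, 20): d=(-9,13) right/bottom  bias=-1
  edge (8, 20)→(0, 22): d=(-8,2) right/bottom  bias=-1
    (8,3)@(17, 7): e=[0,0,86] → ·  [on edge]
    (7,4)@(15, 9): e=[4,8,74] → #
    (8,4)@(17, 9): e=[34,-18,70] → ·
    (6,5)@(13, 11): e=[8,16,62] → #
    (7,5)@(15, 11): e=[38,-10,58] → ·
    (5,6)@(11, 13): e=[12,24,50] → #
    (6,6)@(13, 13): e=[42,-2,46] → ·
    (4,7)@(9, 15): e=[16,32,38] → #
    (6,7)@(13, 15): e=[76,-20,30] → ·
    (3,8)@(7, 17): e=[20,40,26] → #
    (5,8)@(11, 17): e=[80,-12,18] → ·
    (2,9)@(5, 19): e=[24,48,14] → #
  covered (10 px):
    · · · · · · · · · ·
    · · · · · · · · · ·
    · · · · · · · · · ·
    · · · · · · · · · ·
    · · · · · · · # · ·
    · · · · · · # · · ·
    · · · · · # · · · ·
    · · · · # # · · · ·
    · · · # # · · · · ·
    · · # # · · · · · ·
    · # · · · · · · · ·

Result: 72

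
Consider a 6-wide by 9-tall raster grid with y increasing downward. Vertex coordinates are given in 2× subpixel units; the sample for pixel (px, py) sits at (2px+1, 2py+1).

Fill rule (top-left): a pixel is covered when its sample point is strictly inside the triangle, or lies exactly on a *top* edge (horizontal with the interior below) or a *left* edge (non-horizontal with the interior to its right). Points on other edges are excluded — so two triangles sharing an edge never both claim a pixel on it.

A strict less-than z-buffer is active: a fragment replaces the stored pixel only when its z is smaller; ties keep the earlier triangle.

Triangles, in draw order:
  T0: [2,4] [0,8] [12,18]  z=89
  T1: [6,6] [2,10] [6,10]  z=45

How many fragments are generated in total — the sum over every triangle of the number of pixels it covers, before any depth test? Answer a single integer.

T0:
  2·area = 68  (B↔C swapped to make it positive)
  edge (2, 4)→(12, 18): d=(10,14) right/bottom  bias=-1
  edge (12, 18)→(0, 8): d=(-12,-10) top-left  bias=+0
  edge (0, 8)→(2, 4): d=(2,-4) top-left  bias=+0
    (0,3)@(1, 7): e=[44,22,2] → █
    (1,3)@(3, 7): e=[16,42,10] → █
    (2,3)@(5, 7): e=[-12,62,18] → ·
    (0,4)@(1, 9): e=[64,-2,6] → ·
    (1,4)@(3, 9): e=[36,18,14] → █
    (2,4)@(5, 9): e=[8,38,22] → █
    (3,4)@(7, 9): e=[-20,58,30] → ·
    (1,5)@(3, 11): e=[56,-6,18] → ·
    (2,5)@(5, 11): e=[28,14,26] → █
    (3,5)@(7, 11): e=[0,34,34] → ·  [on edge]
    (2,6)@(5, 13): e=[48,-10,30] → ·
    (3,6)@(7, 13): e=[20,10,38] → █
  covered (8 px):
    · · · · · ·
    · · · · · ·
    · · · · · ·
    █ █ · · · ·
    · █ █ · · ·
    · · █ · · ·
    · · · █ · ·
    · · · · █ ·
    · · · · · █
T1:
  2·area = 16  (B↔C swapped to make it positive)
  edge (6, 6)→(6, 10): d=(0,4) right/bottom  bias=-1
  edge (6, 10)→(2, 10): d=(-4,0) right/bottom  bias=-1
  edge (2, 10)→(6, 6): d=(4,-4) top-left  bias=+0
    (5,0)@(11, 1): e=[-20,36,0] → ·  [on edge]
    (4,1)@(9, 3): e=[-12,28,0] → ·  [on edge]
    (3,2)@(7, 5): e=[-4,20,0] → ·  [on edge]
    (2,3)@(5, 7): e=[4,12,0] → █  [on edge]
    (3,3)@(7, 7): e=[-4,12,8] → ·
    (1,4)@(3, 9): e=[12,4,0] → █  [on edge]
    (3,4)@(7, 9): e=[-4,4,16] → ·
    (0,5)@(1, 11): e=[20,-4,0] → ·  [on edge]
    (1,5)@(3, 11): e=[12,-4,8] → ·
    (2,5)@(5, 11): e=[4,-4,16] → ·
  covered (3 px):
    · · · · · ·
    · · · · · ·
    · · · · · ·
    · · █ · · ·
    · █ █ · · ·
    · · · · · ·
    · · · · · ·
    · · · · · ·
    · · · · · ·

Result: 11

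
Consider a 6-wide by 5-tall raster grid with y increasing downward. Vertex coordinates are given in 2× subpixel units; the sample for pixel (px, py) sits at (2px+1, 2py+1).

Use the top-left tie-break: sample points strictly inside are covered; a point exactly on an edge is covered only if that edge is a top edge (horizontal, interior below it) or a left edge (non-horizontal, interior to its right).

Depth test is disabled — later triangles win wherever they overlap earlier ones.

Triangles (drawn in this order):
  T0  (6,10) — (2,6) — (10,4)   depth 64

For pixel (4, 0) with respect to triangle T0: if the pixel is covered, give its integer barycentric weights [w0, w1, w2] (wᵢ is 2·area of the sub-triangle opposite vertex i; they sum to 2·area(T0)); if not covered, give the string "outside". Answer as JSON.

T0:
  2·area = 40
  edge (6, 10)→(2, 6): d=(-4,-4) top-left  bias=+0
  edge (2, 6)→(10, 4): d=(8,-2) top-left  bias=+0
  edge (10, 4)→(6, 10): d=(-4,6) right/bottom  bias=-1
    (0,2)@(1, 5): e=[0,-10,50] → ·  [on edge]
    (3,2)@(7, 5): e=[24,2,14] → #
    (4,2)@(9, 5): e=[32,6,2] → #
    (5,2)@(11, 5): e=[40,10,-10] → ·
    (1,3)@(3, 7): e=[0,10,30] → #  [on edge]
    (2,3)@(5, 7): e=[8,14,18] → #
    (4,3)@(9, 7): e=[24,22,-6] → ·
    (1,4)@(3, 9): e=[-8,26,22] → ·
    (2,4)@(5, 9): e=[0,30,10] → #  [on edge]
    (3,4)@(7, 9): e=[8,34,-2] → ·
  covered (6 px):
    · · · · · ·
    · · · · · ·
    · · · # # ·
    · # # # · ·
    · · # · · ·

Answer: "outside"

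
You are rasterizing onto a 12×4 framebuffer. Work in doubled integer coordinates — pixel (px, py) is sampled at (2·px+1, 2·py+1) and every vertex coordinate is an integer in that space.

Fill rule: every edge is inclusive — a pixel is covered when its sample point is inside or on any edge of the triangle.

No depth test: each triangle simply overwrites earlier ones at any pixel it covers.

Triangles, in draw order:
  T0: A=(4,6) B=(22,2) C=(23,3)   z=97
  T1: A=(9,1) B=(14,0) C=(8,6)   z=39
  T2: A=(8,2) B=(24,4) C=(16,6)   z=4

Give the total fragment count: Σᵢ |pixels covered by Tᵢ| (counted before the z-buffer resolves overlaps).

T0:
  2·area = 22
  edge (4, 6)→(22, 2): d=(18,-4) inclusive
  edge (22, 2)→(23, 3): d=(1,1) inclusive
  edge (23, 3)→(4, 6): d=(-19,3) inclusive
    (10,0)@(21, 1): e=[-22,0,44] → ·  [on edge]
    (9,1)@(19, 3): e=[6,4,12] → █
    (10,1)@(21, 3): e=[14,2,6] → █
    (11,1)@(23, 3): e=[22,0,0] → █  [on edge]
    (4,2)@(9, 5): e=[2,16,4] → █
    (5,2)@(11, 5): e=[10,14,-2] → ·
    (9,2)@(19, 5): e=[42,6,-26] → ·
    (10,2)@(21, 5): e=[50,4,-32] → ·
    (11,2)@(23, 5): e=[58,2,-38] → ·
    (4,3)@(9, 7): e=[38,18,-34] → ·
  covered (4 px):
    · · · · · · · · · · · ·
    · · · · · · · · · █ █ █
    · · · · █ · · · · · · ·
    · · · · · · · · · · · ·
T1:
  2·area = 24
  edge (9, 1)→(14, 0): d=(5,-1) inclusive
  edge (14, 0)→(8, 6): d=(-6,6) inclusive
  edge (8, 6)→(9, 1): d=(1,-5) inclusive
    (4,0)@(9, 1): e=[0,24,0] → █  [on edge]
    (5,0)@(11, 1): e=[2,12,10] → █
    (6,0)@(13, 1): e=[4,0,20] → █  [on edge]
    (7,0)@(15, 1): e=[6,-12,30] → ·
    (4,1)@(9, 3): e=[10,12,2] → █
    (5,1)@(11, 3): e=[12,0,12] → █  [on edge]
    (6,1)@(13, 3): e=[14,-12,22] → ·
    (4,2)@(9, 5): e=[20,0,4] → █  [on edge]
    (5,2)@(11, 5): e=[22,-12,14] → ·
    (3,3)@(7, 7): e=[28,0,-4] → ·  [on edge]
    (4,3)@(9, 7): e=[30,-12,6] → ·
  covered (6 px):
    · · · · █ █ █ · · · · ·
    · · · · █ █ · · · · · ·
    · · · · █ · · · · · · ·
    · · · · · · · · · · · ·
T2:
  2·area = 48
  edge (8, 2)→(24, 4): d=(16,2) inclusive
  edge (24, 4)→(16, 6): d=(-8,2) inclusive
  edge (16, 6)→(8, 2): d=(-8,-4) inclusive
    (5,1)@(11, 3): e=[10,34,4] → █
    (6,1)@(13, 3): e=[6,30,12] → █
    (7,1)@(15, 3): e=[2,26,20] → █
    (8,1)@(17, 3): e=[-2,22,28] → ·
    (5,2)@(11, 5): e=[42,18,-12] → ·
    (6,2)@(13, 5): e=[38,14,-4] → ·
    (7,2)@(15, 5): e=[34,10,4] → █
    (8,2)@(17, 5): e=[30,6,12] → █
    (9,2)@(19, 5): e=[26,2,20] → █
    (10,2)@(21, 5): e=[22,-2,28] → ·
    (7,3)@(15, 7): e=[66,-6,-12] → ·
    (8,3)@(17, 7): e=[62,-10,-4] → ·
  covered (6 px):
    · · · · · · · · · · · ·
    · · · · · █ █ █ · · · ·
    · · · · · · · █ █ █ · ·
    · · · · · · · · · · · ·

Final: 16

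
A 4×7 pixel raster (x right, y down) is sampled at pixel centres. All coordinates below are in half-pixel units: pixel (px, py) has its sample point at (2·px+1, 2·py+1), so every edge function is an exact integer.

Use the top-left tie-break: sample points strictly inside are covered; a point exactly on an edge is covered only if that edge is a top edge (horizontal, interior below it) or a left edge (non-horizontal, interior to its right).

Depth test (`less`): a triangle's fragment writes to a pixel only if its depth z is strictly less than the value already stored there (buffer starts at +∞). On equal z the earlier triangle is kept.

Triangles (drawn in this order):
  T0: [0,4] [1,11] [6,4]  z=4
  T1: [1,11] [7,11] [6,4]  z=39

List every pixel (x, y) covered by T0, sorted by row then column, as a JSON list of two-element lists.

T0:
  2·area = 42  (B↔C swapped to make it positive)
  edge (0, 4)→(6, 4): d=(6,0) top-left  bias=+0
  edge (6, 4)→(1, 11): d=(-5,7) right/bottom  bias=-1
  edge (1, 11)→(0, 4): d=(-1,-7) top-left  bias=+0
    (0,2)@(1, 5): e=[6,30,6] → #
    (1,2)@(3, 5): e=[6,16,20] → #
    (2,2)@(5, 5): e=[6,2,34] → #
    (3,2)@(7, 5): e=[6,-12,48] → ·
    (0,3)@(1, 7): e=[18,20,4] → #
    (2,3)@(5, 7): e=[18,-8,32] → ·
    (0,4)@(1, 9): e=[30,10,2] → #
    (1,4)@(3, 9): e=[30,-4,16] → ·
    (0,5)@(1, 11): e=[42,0,0] → ·  [on edge]
  covered (6 px):
    · · · ·
    · · · ·
    # # # ·
    # # · ·
    # · · ·
    · · · ·
    · · · ·
T1:
  2·area = 42  (B↔C swapped to make it positive)
  edge (1, 11)→(6, 4): d=(5,-7) top-left  bias=+0
  edge (6, 4)→(7, 11): d=(1,7) right/bottom  bias=-1
  edge (7, 11)→(1, 11): d=(-6,0) right/bottom  bias=-1
    (2,3)@(5, 7): e=[8,10,24] → #
    (3,3)@(7, 7): e=[22,-4,24] → ·
    (1,4)@(3, 9): e=[4,26,12] → #
    (3,4)@(7, 9): e=[32,-2,12] → ·
    (0,5)@(1, 11): e=[0,42,0] → ·  [on edge]
    (1,5)@(3, 11): e=[14,28,0] → ·  [on edge]
    (2,5)@(5, 11): e=[28,14,0] → ·  [on edge]
    (3,5)@(7, 11): e=[42,0,0] → ·  [on edge]
  covered (3 px):
    · · · ·
    · · · ·
    · · · ·
    · · # ·
    · # # ·
    · · · ·
    · · · ·

Final: [[0,2],[1,2],[2,2],[0,3],[1,3],[0,4]]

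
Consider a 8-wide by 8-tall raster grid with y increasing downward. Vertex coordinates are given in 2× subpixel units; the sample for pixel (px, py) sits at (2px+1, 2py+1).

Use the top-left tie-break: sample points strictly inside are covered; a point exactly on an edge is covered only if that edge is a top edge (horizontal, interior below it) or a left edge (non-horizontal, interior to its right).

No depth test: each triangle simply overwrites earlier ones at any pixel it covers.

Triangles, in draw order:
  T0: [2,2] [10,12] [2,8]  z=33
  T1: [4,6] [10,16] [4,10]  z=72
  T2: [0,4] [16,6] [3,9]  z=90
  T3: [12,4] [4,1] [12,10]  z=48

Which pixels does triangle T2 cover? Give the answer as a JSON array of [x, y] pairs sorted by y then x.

T0:
  2·area = 48
  edge (2, 2)→(10, 12): d=(8,10) right/bottom  bias=-1
  edge (10, 12)→(2, 8): d=(-8,-4) top-left  bias=+0
  edge (2, 8)→(2, 2): d=(0,-6) top-left  bias=+0
    (1,2)@(3, 5): e=[14,28,6] → #
    (2,2)@(5, 5): e=[-6,36,18] → ·
    (1,3)@(3, 7): e=[30,12,6] → #
    (2,3)@(5, 7): e=[10,20,18] → #
    (3,3)@(7, 7): e=[-10,28,30] → ·
    (1,4)@(3, 9): e=[46,-4,6] → ·
    (2,4)@(5, 9): e=[26,4,18] → #
    (3,4)@(7, 9): e=[6,12,30] → #
    (4,4)@(9, 9): e=[-14,20,42] → ·
    (2,5)@(5, 11): e=[42,-12,18] → ·
    (3,5)@(7, 11): e=[22,-4,30] → ·
    (4,5)@(9, 11): e=[2,4,42] → #
  covered (6 px):
    · · · · · · · ·
    · · · · · · · ·
    · # · · · · · ·
    · # # · · · · ·
    · · # # · · · ·
    · · · · # · · ·
    · · · · · · · ·
    · · · · · · · ·
T1:
  2·area = 24
  edge (4, 6)→(10, 16): d=(6,10) right/bottom  bias=-1
  edge (10, 16)→(4, 10): d=(-6,-6) top-left  bias=+0
  edge (4, 10)→(4, 6): d=(0,-4) top-left  bias=+0
    (0,0)@(1, 1): e=[0,36,-12] → ·  [on edge]
    (0,3)@(1, 7): e=[36,0,-12] → ·  [on edge]
    (1,4)@(3, 9): e=[28,0,-4] → ·  [on edge]
    (2,4)@(5, 9): e=[8,12,4] → #
    (3,4)@(7, 9): e=[-12,24,12] → ·
    (2,5)@(5, 11): e=[20,0,4] → #  [on edge]
    (3,5)@(7, 11): e=[0,12,12] → ·  [on edge]
    (2,6)@(5, 13): e=[32,-12,4] → ·
    (3,6)@(7, 13): e=[12,0,12] → #  [on edge]
    (4,6)@(9, 13): e=[-8,12,20] → ·
    (3,7)@(7, 15): e=[24,-12,12] → ·
    (4,7)@(9, 15): e=[4,0,20] → #  [on edge]
  covered (4 px):
    · · · · · · · ·
    · · · · · · · ·
    · · · · · · · ·
    · · · · · · · ·
    · · # · · · · ·
    · · # · · · · ·
    · · · # · · · ·
    · · · · # · · ·
T2:
  2·area = 74
  edge (0, 4)→(16, 6): d=(16,2) right/bottom  bias=-1
  edge (16, 6)→(3, 9): d=(-13,3) right/bottom  bias=-1
  edge (3, 9)→(0, 4): d=(-3,-5) top-left  bias=+0
    (0,2)@(1, 5): e=[14,58,2] → #
    (1,2)@(3, 5): e=[10,52,12] → #
    (2,2)@(5, 5): e=[6,46,22] → #
    (3,2)@(7, 5): e=[2,40,32] → #
    (4,2)@(9, 5): e=[-2,34,42] → ·
    (0,3)@(1, 7): e=[46,32,-4] → ·
    (1,3)@(3, 7): e=[42,26,6] → #
    (4,3)@(9, 7): e=[30,8,36] → #
    (5,3)@(11, 7): e=[26,2,46] → #
    (6,3)@(13, 7): e=[22,-4,56] → ·
    (1,4)@(3, 9): e=[74,0,0] → ·  [on edge]
    (2,4)@(5, 9): e=[70,-6,10] → ·
  covered (9 px):
    · · · · · · · ·
    · · · · · · · ·
    # # # # · · · ·
    · # # # # # · ·
    · · · · · · · ·
    · · · · · · · ·
    · · · · · · · ·
    · · · · · · · ·
T3:
  2·area = 48  (B↔C swapped to make it positive)
  edge (12, 4)→(12, 10): d=(0,6) right/bottom  bias=-1
  edge (12, 10)→(4, 1): d=(-8,-9) top-left  bias=+0
  edge (4, 1)→(12, 4): d=(8,3) right/bottom  bias=-1
    (3,1)@(7, 3): e=[30,11,7] → #
    (4,1)@(9, 3): e=[18,29,1] → #
    (5,1)@(11, 3): e=[6,47,-5] → ·
    (3,2)@(7, 5): e=[30,-5,23] → ·
    (4,2)@(9, 5): e=[18,13,17] → #
    (5,2)@(11, 5): e=[6,31,11] → #
    (6,2)@(13, 5): e=[-6,49,5] → ·
    (4,3)@(9, 7): e=[18,-3,33] → ·
    (5,3)@(11, 7): e=[6,15,27] → #
    (6,3)@(13, 7): e=[-6,33,21] → ·
    (5,4)@(11, 9): e=[6,-1,43] → ·
  covered (5 px):
    · · · · · · · ·
    · · · # # · · ·
    · · · · # # · ·
    · · · · · # · ·
    · · · · · · · ·
    · · · · · · · ·
    · · · · · · · ·
    · · · · · · · ·

Answer: [[0,2],[1,2],[2,2],[3,2],[1,3],[2,3],[3,3],[4,3],[5,3]]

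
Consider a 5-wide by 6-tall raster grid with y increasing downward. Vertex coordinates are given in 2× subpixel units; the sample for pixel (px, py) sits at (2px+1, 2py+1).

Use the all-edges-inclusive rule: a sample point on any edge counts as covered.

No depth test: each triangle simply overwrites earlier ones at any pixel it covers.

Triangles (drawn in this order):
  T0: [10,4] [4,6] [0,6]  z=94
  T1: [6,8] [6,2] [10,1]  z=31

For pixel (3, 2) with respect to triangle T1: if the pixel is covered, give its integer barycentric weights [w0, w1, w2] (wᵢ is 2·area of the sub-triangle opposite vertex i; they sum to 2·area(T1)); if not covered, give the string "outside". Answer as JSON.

T0:
  2·area = 8
  edge (10, 4)→(4, 6): d=(-6,2) inclusive
  edge (4, 6)→(0, 6): d=(-4,0) inclusive
  edge (0, 6)→(10, 4): d=(10,-2) inclusive
    (2,2)@(5, 5): e=[4,4,0] → X  [on edge]
    (3,2)@(7, 5): e=[0,4,4] → X  [on edge]
    (4,2)@(9, 5): e=[-4,4,8] → .
    (0,3)@(1, 7): e=[0,-4,12] → .  [on edge]
    (2,3)@(5, 7): e=[-8,-4,20] → .
    (3,3)@(7, 7): e=[-12,-4,24] → .
  covered (2 px):
    . . . . .
    . . . . .
    . . X X .
    . . . . .
    . . . . .
    . . . . .
T1:
  2·area = 24
  edge (6, 8)→(6, 2): d=(0,-6) inclusive
  edge (6, 2)→(10, 1): d=(4,-1) inclusive
  edge (10, 1)→(6, 8): d=(-4,7) inclusive
    (3,1)@(7, 3): e=[6,5,13] → X
    (4,1)@(9, 3): e=[18,7,-1] → .
    (3,2)@(7, 5): e=[6,13,5] → X
    (4,2)@(9, 5): e=[18,15,-9] → .
    (3,3)@(7, 7): e=[6,21,-3] → .
  covered (2 px):
    . . . . .
    . . . X .
    . . . X .
    . . . . .
    . . . . .
    . . . . .

Answer: [13,5,6]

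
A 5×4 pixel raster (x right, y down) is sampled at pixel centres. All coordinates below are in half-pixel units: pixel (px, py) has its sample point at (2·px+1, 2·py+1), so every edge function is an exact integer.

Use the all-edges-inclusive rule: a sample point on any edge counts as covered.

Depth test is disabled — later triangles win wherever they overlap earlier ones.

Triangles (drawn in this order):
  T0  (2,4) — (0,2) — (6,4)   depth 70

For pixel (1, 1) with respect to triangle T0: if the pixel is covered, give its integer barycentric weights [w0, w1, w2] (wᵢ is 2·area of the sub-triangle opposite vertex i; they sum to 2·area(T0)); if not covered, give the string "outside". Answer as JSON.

T0:
  2·area = 8
  edge (2, 4)→(0, 2): d=(-2,-2) inclusive
  edge (0, 2)→(6, 4): d=(6,2) inclusive
  edge (6, 4)→(2, 4): d=(-4,0) inclusive
    (0,1)@(1, 3): e=[0,4,4] → #  [on edge]
    (1,1)@(3, 3): e=[4,0,4] → #  [on edge]
    (2,1)@(5, 3): e=[8,-4,4] → ·
    (0,2)@(1, 5): e=[-4,16,-4] → ·
    (1,2)@(3, 5): e=[0,12,-4] → ·  [on edge]
    (4,2)@(9, 5): e=[12,0,-4] → ·  [on edge]
    (2,3)@(5, 7): e=[0,20,-12] → ·  [on edge]
  covered (2 px):
    · · · · ·
    # # · · ·
    · · · · ·
    · · · · ·

Final: [0,4,4]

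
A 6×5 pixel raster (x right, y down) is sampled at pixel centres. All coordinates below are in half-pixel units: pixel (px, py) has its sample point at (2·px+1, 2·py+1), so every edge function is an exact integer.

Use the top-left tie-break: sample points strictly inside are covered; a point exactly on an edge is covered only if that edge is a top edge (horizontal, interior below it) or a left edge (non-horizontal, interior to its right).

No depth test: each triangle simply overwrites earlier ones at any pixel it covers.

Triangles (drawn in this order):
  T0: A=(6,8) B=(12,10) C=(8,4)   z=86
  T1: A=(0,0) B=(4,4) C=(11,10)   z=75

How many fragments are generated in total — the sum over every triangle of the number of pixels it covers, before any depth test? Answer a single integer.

T0:
  2·area = 28  (B↔C swapped to make it positive)
  edge (6, 8)→(8, 4): d=(2,-4) top-left  bias=+0
  edge (8, 4)→(12, 10): d=(4,6) right/bottom  bias=-1
  edge (12, 10)→(6, 8): d=(-6,-2) top-left  bias=+0
    (1,3)@(3, 7): e=[-14,42,0] → .  [on edge]
    (3,3)@(7, 7): e=[2,18,8] → X
    (4,3)@(9, 7): e=[10,6,12] → X
    (5,3)@(11, 7): e=[18,-6,16] → .
    (3,4)@(7, 9): e=[6,26,-4] → .
    (4,4)@(9, 9): e=[14,14,0] → X  [on edge]
    (5,4)@(11, 9): e=[22,2,4] → X
  covered (4 px):
    . . . . . .
    . . . . . .
    . . . . . .
    . . . X X .
    . . . . X X
T1:
  2·area = 4  (B↔C swapped to make it positive)
  edge (0, 0)→(11, 10): d=(11,10) right/bottom  bias=-1
  edge (11, 10)→(4, 4): d=(-7,-6) top-left  bias=+0
  edge (4, 4)→(0, 0): d=(-4,-4) top-left  bias=+0
    (0,0)@(1, 1): e=[1,3,0] → X  [on edge]
    (1,0)@(3, 1): e=[-19,15,8] → .
    (0,1)@(1, 3): e=[23,-11,-8] → .
    (1,1)@(3, 3): e=[3,1,0] → X  [on edge]
    (2,1)@(5, 3): e=[-17,13,8] → .
    (1,2)@(3, 5): e=[25,-13,-8] → .
    (2,2)@(5, 5): e=[5,-1,0] → .  [on edge]
    (3,3)@(7, 7): e=[7,-3,0] → .  [on edge]
    (4,4)@(9, 9): e=[9,-5,0] → .  [on edge]
  covered (2 px):
    X . . . . .
    . X . . . .
    . . . . . .
    . . . . . .
    . . . . . .

Final: 6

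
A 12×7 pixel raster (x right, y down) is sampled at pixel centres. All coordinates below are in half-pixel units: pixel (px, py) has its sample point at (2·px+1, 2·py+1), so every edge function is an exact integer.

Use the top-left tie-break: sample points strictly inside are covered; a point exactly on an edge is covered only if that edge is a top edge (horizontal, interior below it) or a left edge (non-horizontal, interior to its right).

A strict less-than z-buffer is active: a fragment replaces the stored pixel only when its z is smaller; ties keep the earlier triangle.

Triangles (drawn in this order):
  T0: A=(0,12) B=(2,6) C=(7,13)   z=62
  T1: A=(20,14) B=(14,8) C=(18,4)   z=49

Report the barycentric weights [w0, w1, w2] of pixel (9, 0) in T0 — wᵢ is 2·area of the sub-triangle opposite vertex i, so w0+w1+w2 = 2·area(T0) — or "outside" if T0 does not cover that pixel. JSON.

T0:
  2·area = 44
  edge (0, 12)→(2, 6): d=(2,-6) top-left  bias=+0
  edge (2, 6)→(7, 13): d=(5,7) right/bottom  bias=-1
  edge (7, 13)→(0, 12): d=(-7,-1) top-left  bias=+0
    (1,1)@(3, 3): e=[0,-22,66] → .  [on edge]
    (0,4)@(1, 9): e=[0,22,22] → X  [on edge]
    (1,4)@(3, 9): e=[12,8,24] → X
    (2,4)@(5, 9): e=[24,-6,26] → .
    (0,5)@(1, 11): e=[4,32,8] → X
    (2,5)@(5, 11): e=[28,4,12] → X
    (3,5)@(7, 11): e=[40,-10,14] → .
    (0,6)@(1, 13): e=[8,42,-6] → .
    (1,6)@(3, 13): e=[20,28,-4] → .
    (2,6)@(5, 13): e=[32,14,-2] → .
    (3,6)@(7, 13): e=[44,0,0] → .  [on edge]
  covered (5 px):
    . . . . . . . . . . . .
    . . . . . . . . . . . .
    . . . . . . . . . . . .
    . . . . . . . . . . . .
    X X . . . . . . . . . .
    X X X . . . . . . . . .
    . . . . . . . . . . . .
T1:
  2·area = 48
  edge (20, 14)→(14, 8): d=(-6,-6) top-left  bias=+0
  edge (14, 8)→(18, 4): d=(4,-4) top-left  bias=+0
  edge (18, 4)→(20, 14): d=(2,10) right/bottom  bias=-1
    (3,0)@(7, 1): e=[0,-56,104] → .  [on edge]
    (10,0)@(21, 1): e=[84,0,-36] → .  [on edge]
    (4,1)@(9, 3): e=[0,-40,88] → .  [on edge]
    (9,1)@(19, 3): e=[60,0,-12] → .  [on edge]
    (5,2)@(11, 5): e=[0,-24,72] → .  [on edge]
    (8,2)@(17, 5): e=[36,0,12] → X  [on edge]
    (9,2)@(19, 5): e=[48,8,-8] → .
    (6,3)@(13, 7): e=[0,-8,56] → .  [on edge]
    (7,3)@(15, 7): e=[12,0,36] → X  [on edge]
    (9,3)@(19, 7): e=[36,16,-4] → .
    (6,4)@(13, 9): e=[-12,0,60] → .  [on edge]
    (7,4)@(15, 9): e=[0,8,40] → X  [on edge]
    (9,4)@(19, 9): e=[24,24,0] → .  [on edge]
    (5,5)@(11, 11): e=[-36,0,84] → .  [on edge]
    (8,5)@(17, 11): e=[0,24,24] → X  [on edge]
    (4,6)@(9, 13): e=[-60,0,108] → .  [on edge]
    (9,6)@(19, 13): e=[0,40,8] → X  [on edge]
  covered (8 px):
    . . . . . . . . . . . .
    . . . . . . . . . . . .
    . . . . . . . . X . . .
    . . . . . . . X X . . .
    . . . . . . . X X . . .
    . . . . . . . . X X . .
    . . . . . . . . . X . .

Answer: "outside"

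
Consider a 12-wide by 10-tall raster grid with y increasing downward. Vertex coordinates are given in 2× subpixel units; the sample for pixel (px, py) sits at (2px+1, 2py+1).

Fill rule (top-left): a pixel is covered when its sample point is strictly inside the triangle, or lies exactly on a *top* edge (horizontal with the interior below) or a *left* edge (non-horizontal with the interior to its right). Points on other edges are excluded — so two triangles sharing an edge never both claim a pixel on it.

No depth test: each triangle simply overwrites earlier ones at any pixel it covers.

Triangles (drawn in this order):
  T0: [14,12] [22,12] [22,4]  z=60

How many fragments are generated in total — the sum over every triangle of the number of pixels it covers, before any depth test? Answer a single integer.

T0:
  2·area = 64  (B↔C swapped to make it positive)
  edge (14, 12)→(22, 4): d=(8,-8) top-left  bias=+0
  edge (22, 4)→(22, 12): d=(0,8) right/bottom  bias=-1
  edge (22, 12)→(14, 12): d=(-8,0) right/bottom  bias=-1
    (11,1)@(23, 3): e=[0,-8,72] → ·  [on edge]
    (10,2)@(21, 5): e=[0,8,56] → #  [on edge]
    (11,2)@(23, 5): e=[16,-8,56] → ·
    (9,3)@(19, 7): e=[0,24,40] → #  [on edge]
    (11,3)@(23, 7): e=[32,-8,40] → ·
    (8,4)@(17, 9): e=[0,40,24] → #  [on edge]
    (11,4)@(23, 9): e=[48,-8,24] → ·
    (7,5)@(15, 11): e=[0,56,8] → #  [on edge]
    (11,5)@(23, 11): e=[64,-8,8] → ·
    (6,6)@(13, 13): e=[0,72,-8] → ·  [on edge]
    (7,6)@(15, 13): e=[16,56,-8] → ·
    (8,6)@(17, 13): e=[32,40,-8] → ·
    (5,7)@(11, 15): e=[0,88,-24] → ·  [on edge]
    (4,8)@(9, 17): e=[0,104,-40] → ·  [on edge]
    (3,9)@(7, 19): e=[0,120,-56] → ·  [on edge]
  covered (10 px):
    · · · · · · · · · · · ·
    · · · · · · · · · · · ·
    · · · · · · · · · · # ·
    · · · · · · · · · # # ·
    · · · · · · · · # # # ·
    · · · · · · · # # # # ·
    · · · · · · · · · · · ·
    · · · · · · · · · · · ·
    · · · · · · · · · · · ·
    · · · · · · · · · · · ·

Result: 10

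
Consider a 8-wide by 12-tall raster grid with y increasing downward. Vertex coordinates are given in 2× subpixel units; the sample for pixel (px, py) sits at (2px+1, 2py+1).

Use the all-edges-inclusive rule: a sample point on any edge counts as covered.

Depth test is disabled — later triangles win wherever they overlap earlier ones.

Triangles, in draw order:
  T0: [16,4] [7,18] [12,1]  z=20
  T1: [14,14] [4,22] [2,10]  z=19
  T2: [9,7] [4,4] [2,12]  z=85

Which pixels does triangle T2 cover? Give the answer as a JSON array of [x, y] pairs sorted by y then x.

T0:
  2·area = 83
  edge (16, 4)→(7, 18): d=(-9,14) inclusive
  edge (7, 18)→(12, 1): d=(5,-17) inclusive
  edge (12, 1)→(16, 4): d=(4,3) inclusive
    (6,1)@(13, 3): e=[51,27,5] → X
    (7,1)@(15, 3): e=[23,61,-1] → .
    (5,2)@(11, 5): e=[61,3,19] → X
    (7,2)@(15, 5): e=[5,71,7] → X
    (5,3)@(11, 7): e=[43,13,27] → X
    (7,3)@(15, 7): e=[-13,81,15] → .
    (5,4)@(11, 9): e=[25,23,35] → X
    (6,4)@(13, 9): e=[-3,57,29] → .
    (5,5)@(11, 11): e=[7,33,43] → X
    (6,5)@(13, 11): e=[-21,67,37] → .
    (4,6)@(9, 13): e=[17,9,57] → X
    (5,6)@(11, 13): e=[-11,43,51] → .
  covered (9 px):
    . . . . . . . .
    . . . . . . X .
    . . . . . X X X
    . . . . . X X .
    . . . . . X . .
    . . . . . X . .
    . . . . X . . .
    . . . . . . . .
    . . . . . . . .
    . . . . . . . .
    . . . . . . . .
    . . . . . . . .
T1:
  2·area = 136
  edge (14, 14)→(4, 22): d=(-10,8) inclusive
  edge (4, 22)→(2, 10): d=(-2,-12) inclusive
  edge (2, 10)→(14, 14): d=(12,4) inclusive
    (1,5)@(3, 11): e=[118,10,8] → X
    (2,5)@(5, 11): e=[102,34,0] → X  [on edge]
    (3,5)@(7, 11): e=[86,58,-8] → .
    (1,6)@(3, 13): e=[98,6,32] → X
    (3,6)@(7, 13): e=[66,54,16] → X
    (4,6)@(9, 13): e=[50,78,8] → X
    (5,6)@(11, 13): e=[34,102,0] → X  [on edge]
    (6,6)@(13, 13): e=[18,126,-8] → .
    (1,7)@(3, 15): e=[78,2,56] → X
    (6,7)@(13, 15): e=[-2,122,16] → .
    (1,8)@(3, 17): e=[58,-2,80] → .
    (2,8)@(5, 17): e=[42,22,72] → X
  covered (18 px):
    . . . . . . . .
    . . . . . . . .
    . . . . . . . .
    . . . . . . . .
    . . . . . . . .
    . X X . . . . .
    . X X X X X . .
    . X X X X X . .
    . . X X X . . .
    . . X X . . . .
    . . X . . . . .
    . . . . . . . .
T2:
  2·area = 46  (B↔C swapped to make it positive)
  edge (9, 7)→(2, 12): d=(-7,5) inclusive
  edge (2, 12)→(4, 4): d=(2,-8) inclusive
  edge (4, 4)→(9, 7): d=(5,3) inclusive
    (2,2)@(5, 5): e=[34,10,2] → X
    (3,2)@(7, 5): e=[24,26,-4] → .
    (2,3)@(5, 7): e=[20,14,12] → X
    (3,3)@(7, 7): e=[10,30,6] → X
    (4,3)@(9, 7): e=[0,46,0] → X  [on edge]
    (5,3)@(11, 7): e=[-10,62,-6] → .
    (1,4)@(3, 9): e=[16,2,28] → X
    (3,4)@(7, 9): e=[-4,34,16] → .
    (4,4)@(9, 9): e=[-14,50,10] → .
    (1,5)@(3, 11): e=[2,6,38] → X
    (2,5)@(5, 11): e=[-8,22,32] → .
    (1,6)@(3, 13): e=[-12,10,48] → .
  covered (7 px):
    . . . . . . . .
    . . . . . . . .
    . . X . . . . .
    . . X X X . . .
    . X X . . . . .
    . X . . . . . .
    . . . . . . . .
    . . . . . . . .
    . . . . . . . .
    . . . . . . . .
    . . . . . . . .
    . . . . . . . .

Final: [[2,2],[2,3],[3,3],[4,3],[1,4],[2,4],[1,5]]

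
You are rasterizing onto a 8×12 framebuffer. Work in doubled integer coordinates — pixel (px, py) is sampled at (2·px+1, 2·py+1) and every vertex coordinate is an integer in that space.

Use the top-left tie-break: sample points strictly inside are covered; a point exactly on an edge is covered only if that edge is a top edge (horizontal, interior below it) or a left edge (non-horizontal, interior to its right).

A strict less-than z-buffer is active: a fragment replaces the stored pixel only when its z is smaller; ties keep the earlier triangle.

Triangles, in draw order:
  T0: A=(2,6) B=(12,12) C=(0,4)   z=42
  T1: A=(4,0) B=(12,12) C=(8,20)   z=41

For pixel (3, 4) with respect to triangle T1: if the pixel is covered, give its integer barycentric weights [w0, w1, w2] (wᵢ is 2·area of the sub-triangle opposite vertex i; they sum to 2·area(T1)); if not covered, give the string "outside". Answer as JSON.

T0:
  2·area = 8  (B↔C swapped to make it positive)
  edge (2, 6)→(0, 4): d=(-2,-2) top-left  bias=+0
  edge (0, 4)→(12, 12): d=(12,8) right/bottom  bias=-1
  edge (12, 12)→(2, 6): d=(-10,-6) top-left  bias=+0
    (0,2)@(1, 5): e=[0,4,4] → █  [on edge]
    (1,2)@(3, 5): e=[4,-12,16] → ·
    (0,3)@(1, 7): e=[-4,28,-16] → ·
    (1,3)@(3, 7): e=[0,12,-4] → ·  [on edge]
    (2,4)@(5, 9): e=[0,20,-12] → ·  [on edge]
    (3,4)@(7, 9): e=[4,4,0] → █  [on edge]
    (4,4)@(9, 9): e=[8,-12,12] → ·
    (3,5)@(7, 11): e=[0,28,-20] → ·  [on edge]
    (4,6)@(9, 13): e=[0,36,-28] → ·  [on edge]
    (5,7)@(11, 15): e=[0,44,-36] → ·  [on edge]
    (6,8)@(13, 17): e=[0,52,-44] → ·  [on edge]
    (7,9)@(15, 19): e=[0,60,-52] → ·  [on edge]
  covered (2 px):
    · · · · · · · ·
    · · · · · · · ·
    █ · · · · · · ·
    · · · · · · · ·
    · · · █ · · · ·
    · · · · · · · ·
    · · · · · · · ·
    · · · · · · · ·
    · · · · · · · ·
    · · · · · · · ·
    · · · · · · · ·
    · · · · · · · ·
T1:
  2·area = 112
  edge (4, 0)→(12, 12): d=(8,12) right/bottom  bias=-1
  edge (12, 12)→(8, 20): d=(-4,8) right/bottom  bias=-1
  edge (8, 20)→(4, 0): d=(-4,-20) top-left  bias=+0
    (2,1)@(5, 3): e=[12,92,8] → █
    (3,1)@(7, 3): e=[-12,76,48] → ·
    (2,2)@(5, 5): e=[28,84,0] → █  [on edge]
    (3,2)@(7, 5): e=[4,68,40] → █
    (4,2)@(9, 5): e=[-20,52,80] → ·
    (2,3)@(5, 7): e=[44,76,-8] → ·
    (3,3)@(7, 7): e=[20,60,32] → █
    (4,3)@(9, 7): e=[-4,44,72] → ·
    (3,4)@(7, 9): e=[36,52,24] → █
    (4,4)@(9, 9): e=[12,36,64] → █
    (5,4)@(11, 9): e=[-12,20,104] → ·
    (3,5)@(7, 11): e=[52,44,16] → █
    (3,7)@(7, 15): e=[84,28,0] → █  [on edge]
  covered (15 px):
    · · · · · · · ·
    · · █ · · · · ·
    · · █ █ · · · ·
    · · · █ · · · ·
    · · · █ █ · · ·
    · · · █ █ █ · ·
    · · · █ █ █ · ·
    · · · █ █ · · ·
    · · · · █ · · ·
    · · · · · · · ·
    · · · · · · · ·
    · · · · · · · ·

Result: [52,24,36]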